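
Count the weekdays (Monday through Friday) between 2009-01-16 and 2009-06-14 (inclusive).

2009-01-16 is a Friday.
That's 150 days from start to end, counting both.
150 = 7 × 21 + 3, so there are 21 full weeks plus 3 extra days.
Each full week contributes 5 weekdays (Mon–Fri): 21 × 5 = 105.
The 3 extra days are Friday, Saturday, Sunday — 1 of them qualifies.
Total: 105 + 1 = 106.

106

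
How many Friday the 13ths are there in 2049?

1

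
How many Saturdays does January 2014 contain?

1 January 2014 is a Wednesday.
That's 31 days from start to end, counting both.
31 = 7 × 4 + 3, so there are 4 full weeks plus 3 extra days.
Each full week contributes one Saturday: 4 so far.
The 3 extra days are Wednesday, Thursday, Friday — none qualify.
Total: 4 + 0 = 4.

4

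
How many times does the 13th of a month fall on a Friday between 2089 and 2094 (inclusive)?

Friday-the-13ths by year:
2089: May
2090: Jan, Oct
2091: Apr, Jul
2092: Jun
2093: Feb, Mar, Nov
2094: Aug

10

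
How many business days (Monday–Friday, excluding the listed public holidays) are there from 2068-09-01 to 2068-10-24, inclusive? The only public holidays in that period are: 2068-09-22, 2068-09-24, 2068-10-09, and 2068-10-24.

2068-09-01 is a Saturday.
From 2068-09-01 to 2068-10-24 is 54 days inclusive.
54 = 7 × 7 + 5, so there are 7 full weeks plus 5 extra days.
Each full week contributes 5 weekdays (Mon–Fri): 7 × 5 = 35.
The 5 extra days are Saturday, Sunday, Monday, Tuesday, Wednesday — 3 of them qualify.
Total: 35 + 3 = 38.
Holidays: 2068-09-22 (Sat); 2068-09-24 (Mon); 2068-10-09 (Tue); 2068-10-24 (Wed).
3 of the 4 holidays fall on weekdays; the rest are weekends and were already excluded.
Business days: 38 − 3 = 35.

35 business days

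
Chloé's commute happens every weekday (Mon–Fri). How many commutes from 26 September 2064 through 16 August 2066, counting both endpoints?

492 weekdays

26 September 2064 is a Friday.
From 26 September 2064 to 16 August 2066 is 690 days inclusive.
690 = 7 × 98 + 4, so there are 98 full weeks plus 4 extra days.
Each full week contributes 5 weekdays (Mon–Fri): 98 × 5 = 490.
The 4 extra days are Fri, Sat, Sun, Mon — 2 of them qualify.
Total: 490 + 2 = 492.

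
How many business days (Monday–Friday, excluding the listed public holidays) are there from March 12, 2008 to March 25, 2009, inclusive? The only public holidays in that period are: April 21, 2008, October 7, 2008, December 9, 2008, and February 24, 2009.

March 12, 2008 is a Wednesday.
The range spans 379 days (inclusive of both endpoints).
379 = 7 × 54 + 1, so there are 54 full weeks plus 1 extra day.
Each full week contributes 5 weekdays (Mon–Fri): 54 × 5 = 270.
The 1 extra day is Wed — 1 of them qualifies.
Total: 270 + 1 = 271.
Holidays: April 21, 2008 (Mon); October 7, 2008 (Tue); December 9, 2008 (Tue); February 24, 2009 (Tue).
All 4 holidays fall on weekdays, so subtract 4.
Business days: 271 − 4 = 267.

267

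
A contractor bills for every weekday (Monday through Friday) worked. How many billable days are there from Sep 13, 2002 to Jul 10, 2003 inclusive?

215 weekdays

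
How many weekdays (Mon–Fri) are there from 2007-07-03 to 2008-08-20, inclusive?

297

2007-07-03 is a Tuesday.
The range spans 415 days (inclusive of both endpoints).
415 = 7 × 59 + 2, so there are 59 full weeks plus 2 extra days.
Each full week contributes 5 weekdays (Mon–Fri): 59 × 5 = 295.
The 2 extra days are Tue, Wed — 2 of them qualify.
Total: 295 + 2 = 297.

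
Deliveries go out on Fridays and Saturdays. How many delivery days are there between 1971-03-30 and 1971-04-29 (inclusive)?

8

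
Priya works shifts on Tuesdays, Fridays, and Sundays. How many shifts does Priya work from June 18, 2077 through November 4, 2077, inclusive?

60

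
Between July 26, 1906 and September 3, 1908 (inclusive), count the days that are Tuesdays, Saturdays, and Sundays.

330

July 26, 1906 is a Thursday.
The range spans 771 days (inclusive of both endpoints).
771 = 7 × 110 + 1, so there are 110 full weeks plus 1 extra day.
Each full week contributes 3 days from the set (Tue, Sat, Sun): 110 × 3 = 330.
The 1 extra day is Thu — none qualify.
Total: 330 + 0 = 330.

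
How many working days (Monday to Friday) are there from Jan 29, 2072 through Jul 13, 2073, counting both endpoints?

Jan 29, 2072 is a Friday.
From Jan 29, 2072 to Jul 13, 2073 is 532 days inclusive.
532 = 7 × 76, so the span is exactly 76 full weeks.
Each full week contributes 5 weekdays (Mon–Fri): 76 × 5 = 380.
Total: 380.

380 weekdays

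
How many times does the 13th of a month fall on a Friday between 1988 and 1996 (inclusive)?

Friday-the-13ths by year:
1988: May
1989: Jan, Oct
1990: Apr, Jul
1991: Sep, Dec
1992: Mar, Nov
1993: Aug
1994: May
1995: Jan, Oct
1996: Sep, Dec

15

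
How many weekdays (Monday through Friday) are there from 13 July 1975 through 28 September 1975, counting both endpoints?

13 July 1975 is a Sunday.
The range spans 78 days (inclusive of both endpoints).
78 = 7 × 11 + 1, so there are 11 full weeks plus 1 extra day.
Each full week contributes 5 weekdays (Mon–Fri): 11 × 5 = 55.
The 1 extra day is Sunday — none qualify.
Total: 55 + 0 = 55.

55 weekdays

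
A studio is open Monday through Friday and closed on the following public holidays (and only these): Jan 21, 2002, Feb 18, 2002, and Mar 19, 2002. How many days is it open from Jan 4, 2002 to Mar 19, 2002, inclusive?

Jan 4, 2002 is a Friday.
The range spans 75 days (inclusive of both endpoints).
75 = 7 × 10 + 5, so there are 10 full weeks plus 5 extra days.
Each full week contributes 5 weekdays (Mon–Fri): 10 × 5 = 50.
The 5 extra days are Friday, Saturday, Sunday, Monday, Tuesday — 3 of them qualify.
Total: 50 + 3 = 53.
Holidays: Jan 21, 2002 (Mon); Feb 18, 2002 (Mon); Mar 19, 2002 (Tue).
All 3 holidays fall on weekdays, so subtract 3.
Business days: 53 − 3 = 50.

50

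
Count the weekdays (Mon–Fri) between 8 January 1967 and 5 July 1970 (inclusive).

910 weekdays

8 January 1967 is a Sunday.
That's 1275 days from start to end, counting both.
1275 = 7 × 182 + 1, so there are 182 full weeks plus 1 extra day.
Each full week contributes 5 weekdays (Mon–Fri): 182 × 5 = 910.
The 1 extra day is Sunday — none qualify.
Total: 910 + 0 = 910.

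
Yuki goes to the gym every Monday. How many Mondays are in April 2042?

4

April 1, 2042 is a Tuesday.
That's 30 days from start to end, counting both.
30 = 7 × 4 + 2, so there are 4 full weeks plus 2 extra days.
Each full week contributes one Monday: 4 so far.
The 2 extra days are Tue, Wed — none qualify.
Total: 4 + 0 = 4.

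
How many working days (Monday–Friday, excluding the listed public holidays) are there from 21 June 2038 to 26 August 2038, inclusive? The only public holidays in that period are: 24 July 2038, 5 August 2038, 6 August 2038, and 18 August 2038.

46

21 June 2038 is a Monday.
From 21 June 2038 to 26 August 2038 is 67 days inclusive.
67 = 7 × 9 + 4, so there are 9 full weeks plus 4 extra days.
Each full week contributes 5 weekdays (Mon–Fri): 9 × 5 = 45.
The 4 extra days are Mon, Tue, Wed, Thu — 4 of them qualify.
Total: 45 + 4 = 49.
Holidays: 24 July 2038 (Sat); 5 August 2038 (Thu); 6 August 2038 (Fri); 18 August 2038 (Wed).
3 of the 4 holidays fall on weekdays; the rest are weekends and were already excluded.
Business days: 49 − 3 = 46.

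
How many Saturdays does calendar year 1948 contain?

52

January 1, 1948 is a Thursday.
The range spans 366 days (inclusive of both endpoints).
366 = 7 × 52 + 2, so there are 52 full weeks plus 2 extra days.
Each full week contributes one Saturday: 52 so far.
The 2 extra days are Thursday, Friday — none qualify.
Total: 52 + 0 = 52.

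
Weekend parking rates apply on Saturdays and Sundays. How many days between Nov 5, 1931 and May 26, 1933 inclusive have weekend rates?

Nov 5, 1931 is a Thursday.
That's 569 days from start to end, counting both.
569 = 7 × 81 + 2, so there are 81 full weeks plus 2 extra days.
Each full week contributes 2 weekend days (Sat, Sun): 81 × 2 = 162.
The 2 extra days are Thursday, Friday — none qualify.
Total: 162 + 0 = 162.

162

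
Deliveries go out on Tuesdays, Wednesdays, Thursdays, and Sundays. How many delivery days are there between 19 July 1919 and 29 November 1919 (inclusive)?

76

19 July 1919 is a Saturday.
From 19 July 1919 to 29 November 1919 is 134 days inclusive.
134 = 7 × 19 + 1, so there are 19 full weeks plus 1 extra day.
Each full week contributes 4 days from the set (Tue, Wed, Thu, Sun): 19 × 4 = 76.
The 1 extra day is Sat — none qualify.
Total: 76 + 0 = 76.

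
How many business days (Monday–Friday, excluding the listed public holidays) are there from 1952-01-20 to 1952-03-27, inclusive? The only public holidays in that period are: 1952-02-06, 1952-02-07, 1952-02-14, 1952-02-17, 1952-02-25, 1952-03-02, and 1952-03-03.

44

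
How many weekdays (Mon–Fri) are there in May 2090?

23 weekdays

1 May 2090 is a Monday.
That's 31 days from start to end, counting both.
31 = 7 × 4 + 3, so there are 4 full weeks plus 3 extra days.
Each full week contributes 5 weekdays (Mon–Fri): 4 × 5 = 20.
The 3 extra days are Mon, Tue, Wed — 3 of them qualify.
Total: 20 + 3 = 23.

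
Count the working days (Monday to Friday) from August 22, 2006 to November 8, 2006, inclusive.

August 22, 2006 is a Tuesday.
That's 79 days from start to end, counting both.
79 = 7 × 11 + 2, so there are 11 full weeks plus 2 extra days.
Each full week contributes 5 weekdays (Mon–Fri): 11 × 5 = 55.
The 2 extra days are Tue, Wed — 2 of them qualify.
Total: 55 + 2 = 57.

57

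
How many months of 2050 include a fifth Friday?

4

A month has five Fridays exactly when Friday falls within its first (length − 28) days.
Jan: 31 days, starts Sat → 5 of Sat, Sun, Mon
Feb: 28 days, starts Tue → 5 of (none)
Mar: 31 days, starts Tue → 5 of Tue, Wed, Thu
Apr: 30 days, starts Fri → 5 of Fri, Sat ✓
May: 31 days, starts Sun → 5 of Sun, Mon, Tue
Jun: 30 days, starts Wed → 5 of Wed, Thu
Jul: 31 days, starts Fri → 5 of Fri, Sat, Sun ✓
Aug: 31 days, starts Mon → 5 of Mon, Tue, Wed
Sep: 30 days, starts Thu → 5 of Thu, Fri ✓
Oct: 31 days, starts Sat → 5 of Sat, Sun, Mon
Nov: 30 days, starts Tue → 5 of Tue, Wed
Dec: 31 days, starts Thu → 5 of Thu, Fri, Sat ✓
Months with five Fridays: Apr, Jul, Sep, Dec.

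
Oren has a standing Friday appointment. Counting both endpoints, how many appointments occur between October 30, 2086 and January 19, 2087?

12 Fridays

October 30, 2086 is a Wednesday.
The range spans 82 days (inclusive of both endpoints).
82 = 7 × 11 + 5, so there are 11 full weeks plus 5 extra days.
Each full week contributes one Friday: 11 so far.
The 5 extra days are Wed, Thu, Fri, Sat, Sun — 1 of them qualifies.
Total: 11 + 1 = 12.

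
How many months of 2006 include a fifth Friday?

A month has five Fridays exactly when Friday falls within its first (length − 28) days.
Jan: 31 days, starts Sun → 5 of Sun, Mon, Tue
Feb: 28 days, starts Wed → 5 of (none)
Mar: 31 days, starts Wed → 5 of Wed, Thu, Fri ✓
Apr: 30 days, starts Sat → 5 of Sat, Sun
May: 31 days, starts Mon → 5 of Mon, Tue, Wed
Jun: 30 days, starts Thu → 5 of Thu, Fri ✓
Jul: 31 days, starts Sat → 5 of Sat, Sun, Mon
Aug: 31 days, starts Tue → 5 of Tue, Wed, Thu
Sep: 30 days, starts Fri → 5 of Fri, Sat ✓
Oct: 31 days, starts Sun → 5 of Sun, Mon, Tue
Nov: 30 days, starts Wed → 5 of Wed, Thu
Dec: 31 days, starts Fri → 5 of Fri, Sat, Sun ✓
Months with five Fridays: Mar, Jun, Sep, Dec.

4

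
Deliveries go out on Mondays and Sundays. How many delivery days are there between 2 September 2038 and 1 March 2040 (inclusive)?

156

2 September 2038 is a Thursday.
From 2 September 2038 to 1 March 2040 is 547 days inclusive.
547 = 7 × 78 + 1, so there are 78 full weeks plus 1 extra day.
Each full week contributes 2 days from the set (Mon, Sun): 78 × 2 = 156.
The 1 extra day is Thu — none qualify.
Total: 156 + 0 = 156.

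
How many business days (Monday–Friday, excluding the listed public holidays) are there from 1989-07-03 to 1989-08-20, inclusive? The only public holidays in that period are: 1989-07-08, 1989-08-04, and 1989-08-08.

33

1989-07-03 is a Monday.
From 1989-07-03 to 1989-08-20 is 49 days inclusive.
49 = 7 × 7, so the span is exactly 7 full weeks.
Each full week contributes 5 weekdays (Mon–Fri): 7 × 5 = 35.
Total: 35.
Holidays: 1989-07-08 (Sat); 1989-08-04 (Fri); 1989-08-08 (Tue).
2 of the 3 holidays fall on weekdays; the rest are weekends and were already excluded.
Business days: 35 − 2 = 33.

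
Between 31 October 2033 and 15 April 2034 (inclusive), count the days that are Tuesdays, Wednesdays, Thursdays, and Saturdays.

96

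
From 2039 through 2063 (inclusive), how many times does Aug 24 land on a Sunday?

3

Day of week of August 24 in each year:
2039: Wed, 2040: Fri, 2041: Sat, 2042: Sun ✓, 2043: Mon, 2044: Wed, 2045: Thu, 2046: Fri, 2047: Sat, 2048: Mon, 2049: Tue, 2050: Wed, 2051: Thu, 2052: Sat, 2053: Sun ✓, 2054: Mon, 2055: Tue, 2056: Thu, 2057: Fri, 2058: Sat, 2059: Sun ✓, 2060: Tue, 2061: Wed, 2062: Thu, 2063: Fri
Sundays: 2042, 2053, 2059.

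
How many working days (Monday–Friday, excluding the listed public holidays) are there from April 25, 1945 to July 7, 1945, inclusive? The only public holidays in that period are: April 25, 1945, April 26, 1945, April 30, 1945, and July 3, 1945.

April 25, 1945 is a Wednesday.
That's 74 days from start to end, counting both.
74 = 7 × 10 + 4, so there are 10 full weeks plus 4 extra days.
Each full week contributes 5 weekdays (Mon–Fri): 10 × 5 = 50.
The 4 extra days are Wednesday, Thursday, Friday, Saturday — 3 of them qualify.
Total: 50 + 3 = 53.
Holidays: April 25, 1945 (Wed); April 26, 1945 (Thu); April 30, 1945 (Mon); July 3, 1945 (Tue).
All 4 holidays fall on weekdays, so subtract 4.
Business days: 53 − 4 = 49.

49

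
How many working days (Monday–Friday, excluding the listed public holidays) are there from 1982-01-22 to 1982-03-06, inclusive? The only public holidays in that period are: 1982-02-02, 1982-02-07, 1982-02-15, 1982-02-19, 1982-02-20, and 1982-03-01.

1982-01-22 is a Friday.
The range spans 44 days (inclusive of both endpoints).
44 = 7 × 6 + 2, so there are 6 full weeks plus 2 extra days.
Each full week contributes 5 weekdays (Mon–Fri): 6 × 5 = 30.
The 2 extra days are Fri, Sat — 1 of them qualifies.
Total: 30 + 1 = 31.
Holidays: 1982-02-02 (Tue); 1982-02-07 (Sun); 1982-02-15 (Mon); 1982-02-19 (Fri); 1982-02-20 (Sat); 1982-03-01 (Mon).
4 of the 6 holidays fall on weekdays; the rest are weekends and were already excluded.
Business days: 31 − 4 = 27.

27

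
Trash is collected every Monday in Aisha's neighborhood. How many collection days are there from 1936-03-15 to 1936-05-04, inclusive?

1936-03-15 is a Sunday.
From 1936-03-15 to 1936-05-04 is 51 days inclusive.
51 = 7 × 7 + 2, so there are 7 full weeks plus 2 extra days.
Each full week contributes one Monday: 7 so far.
The 2 extra days are Sunday, Monday — 1 of them qualifies.
Total: 7 + 1 = 8.

8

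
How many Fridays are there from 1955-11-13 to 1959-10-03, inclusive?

1955-11-13 is a Sunday.
That's 1421 days from start to end, counting both.
1421 = 7 × 203, so the span is exactly 203 full weeks.
Each full week contributes one Friday: 203 so far.
Total: 203.

203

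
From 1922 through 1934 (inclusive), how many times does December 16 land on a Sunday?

Day of week of December 16 in each year:
1922: Sat, 1923: Sun ✓, 1924: Tue, 1925: Wed, 1926: Thu, 1927: Fri, 1928: Sun ✓, 1929: Mon, 1930: Tue, 1931: Wed, 1932: Fri, 1933: Sat, 1934: Sun ✓
Sundays: 1923, 1928, 1934.

3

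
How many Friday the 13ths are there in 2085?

The 13th falls on a Friday when the month's 13th has weekday Fri.
Jan 13 is Sat; Feb 13 is Tue; Mar 13 is Tue; Apr 13 is Fri ✓; May 13 is Sun; Jun 13 is Wed; Jul 13 is Fri ✓; Aug 13 is Mon; Sep 13 is Thu; Oct 13 is Sat; Nov 13 is Tue; Dec 13 is Thu.
Friday the 13ths: Apr, Jul.

2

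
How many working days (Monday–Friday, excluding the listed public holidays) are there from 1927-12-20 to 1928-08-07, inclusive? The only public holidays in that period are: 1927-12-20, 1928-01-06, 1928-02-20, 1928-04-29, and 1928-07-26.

162 working days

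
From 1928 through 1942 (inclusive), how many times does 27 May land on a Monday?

3

Day of week of May 27 in each year:
1928: Sun, 1929: Mon ✓, 1930: Tue, 1931: Wed, 1932: Fri, 1933: Sat, 1934: Sun, 1935: Mon ✓, 1936: Wed, 1937: Thu, 1938: Fri, 1939: Sat, 1940: Mon ✓, 1941: Tue, 1942: Wed
Mondays: 1929, 1935, 1940.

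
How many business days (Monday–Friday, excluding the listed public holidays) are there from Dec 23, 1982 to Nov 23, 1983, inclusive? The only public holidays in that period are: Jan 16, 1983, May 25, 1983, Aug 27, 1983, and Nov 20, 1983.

239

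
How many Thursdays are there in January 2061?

4

2061-01-01 is a Saturday.
The range spans 31 days (inclusive of both endpoints).
31 = 7 × 4 + 3, so there are 4 full weeks plus 3 extra days.
Each full week contributes one Thursday: 4 so far.
The 3 extra days are Saturday, Sunday, Monday — none qualify.
Total: 4 + 0 = 4.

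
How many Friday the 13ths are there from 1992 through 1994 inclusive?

Friday-the-13ths by year:
1992: Mar, Nov
1993: Aug
1994: May

4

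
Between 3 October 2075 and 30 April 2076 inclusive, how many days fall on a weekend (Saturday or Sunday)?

60

3 October 2075 is a Thursday.
From 3 October 2075 to 30 April 2076 is 211 days inclusive.
211 = 7 × 30 + 1, so there are 30 full weeks plus 1 extra day.
Each full week contributes 2 weekend days (Sat, Sun): 30 × 2 = 60.
The 1 extra day is Thu — none qualify.
Total: 60 + 0 = 60.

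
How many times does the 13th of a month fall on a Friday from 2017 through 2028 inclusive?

Friday-the-13ths by year:
2017: Jan, Oct
2018: Apr, Jul
2019: Sep, Dec
2020: Mar, Nov
2021: Aug
2022: May
2023: Jan, Oct
2024: Sep, Dec
2025: Jun
2026: Feb, Mar, Nov
2027: Aug
2028: Oct

20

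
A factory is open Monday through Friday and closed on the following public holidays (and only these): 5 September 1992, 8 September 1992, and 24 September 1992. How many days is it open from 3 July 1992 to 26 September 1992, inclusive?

59 working days

3 July 1992 is a Friday.
The range spans 86 days (inclusive of both endpoints).
86 = 7 × 12 + 2, so there are 12 full weeks plus 2 extra days.
Each full week contributes 5 weekdays (Mon–Fri): 12 × 5 = 60.
The 2 extra days are Friday, Saturday — 1 of them qualifies.
Total: 60 + 1 = 61.
Holidays: 5 September 1992 (Sat); 8 September 1992 (Tue); 24 September 1992 (Thu).
2 of the 3 holidays fall on weekdays; the rest are weekends and were already excluded.
Business days: 61 − 2 = 59.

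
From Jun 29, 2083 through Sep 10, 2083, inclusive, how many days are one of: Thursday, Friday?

22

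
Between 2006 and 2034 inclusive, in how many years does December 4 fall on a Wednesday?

4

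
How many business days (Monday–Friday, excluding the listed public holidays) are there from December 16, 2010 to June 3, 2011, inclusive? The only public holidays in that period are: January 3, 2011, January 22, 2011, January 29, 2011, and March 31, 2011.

December 16, 2010 is a Thursday.
That's 170 days from start to end, counting both.
170 = 7 × 24 + 2, so there are 24 full weeks plus 2 extra days.
Each full week contributes 5 weekdays (Mon–Fri): 24 × 5 = 120.
The 2 extra days are Thursday, Friday — 2 of them qualify.
Total: 120 + 2 = 122.
Holidays: January 3, 2011 (Mon); January 22, 2011 (Sat); January 29, 2011 (Sat); March 31, 2011 (Thu).
2 of the 4 holidays fall on weekdays; the rest are weekends and were already excluded.
Business days: 122 − 2 = 120.

120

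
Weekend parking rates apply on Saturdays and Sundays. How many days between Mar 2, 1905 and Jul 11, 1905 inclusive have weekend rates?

38

Mar 2, 1905 is a Thursday.
The range spans 132 days (inclusive of both endpoints).
132 = 7 × 18 + 6, so there are 18 full weeks plus 6 extra days.
Each full week contributes 2 weekend days (Sat, Sun): 18 × 2 = 36.
The 6 extra days are Thu, Fri, Sat, Sun, Mon, Tue — 2 of them qualify.
Total: 36 + 2 = 38.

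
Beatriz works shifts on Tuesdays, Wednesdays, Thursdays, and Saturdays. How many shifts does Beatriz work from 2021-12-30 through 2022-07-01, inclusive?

2021-12-30 is a Thursday.
The range spans 184 days (inclusive of both endpoints).
184 = 7 × 26 + 2, so there are 26 full weeks plus 2 extra days.
Each full week contributes 4 days from the set (Tue, Wed, Thu, Sat): 26 × 4 = 104.
The 2 extra days are Thu, Fri — 1 of them qualifies.
Total: 104 + 1 = 105.

105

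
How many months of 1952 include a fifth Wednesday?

A month has five Wednesdays exactly when Wednesday falls within its first (length − 28) days.
Jan: 31 days, starts Tue → 5 of Tue, Wed, Thu ✓
Feb: 29 days, starts Fri → 5 of Fri
Mar: 31 days, starts Sat → 5 of Sat, Sun, Mon
Apr: 30 days, starts Tue → 5 of Tue, Wed ✓
May: 31 days, starts Thu → 5 of Thu, Fri, Sat
Jun: 30 days, starts Sun → 5 of Sun, Mon
Jul: 31 days, starts Tue → 5 of Tue, Wed, Thu ✓
Aug: 31 days, starts Fri → 5 of Fri, Sat, Sun
Sep: 30 days, starts Mon → 5 of Mon, Tue
Oct: 31 days, starts Wed → 5 of Wed, Thu, Fri ✓
Nov: 30 days, starts Sat → 5 of Sat, Sun
Dec: 31 days, starts Mon → 5 of Mon, Tue, Wed ✓
Months with five Wednesdays: Jan, Apr, Jul, Oct, Dec.

5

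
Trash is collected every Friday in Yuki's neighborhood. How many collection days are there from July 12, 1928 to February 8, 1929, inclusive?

31

July 12, 1928 is a Thursday.
The range spans 212 days (inclusive of both endpoints).
212 = 7 × 30 + 2, so there are 30 full weeks plus 2 extra days.
Each full week contributes one Friday: 30 so far.
The 2 extra days are Thu, Fri — 1 of them qualifies.
Total: 30 + 1 = 31.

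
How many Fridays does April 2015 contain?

4

Apr 1, 2015 is a Wednesday.
The range spans 30 days (inclusive of both endpoints).
30 = 7 × 4 + 2, so there are 4 full weeks plus 2 extra days.
Each full week contributes one Friday: 4 so far.
The 2 extra days are Wednesday, Thursday — none qualify.
Total: 4 + 0 = 4.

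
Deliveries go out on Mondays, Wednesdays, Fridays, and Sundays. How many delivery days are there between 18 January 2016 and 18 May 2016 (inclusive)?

18 January 2016 is a Monday.
From 18 January 2016 to 18 May 2016 is 122 days inclusive.
122 = 7 × 17 + 3, so there are 17 full weeks plus 3 extra days.
Each full week contributes 4 days from the set (Mon, Wed, Fri, Sun): 17 × 4 = 68.
The 3 extra days are Monday, Tuesday, Wednesday — 2 of them qualify.
Total: 68 + 2 = 70.

70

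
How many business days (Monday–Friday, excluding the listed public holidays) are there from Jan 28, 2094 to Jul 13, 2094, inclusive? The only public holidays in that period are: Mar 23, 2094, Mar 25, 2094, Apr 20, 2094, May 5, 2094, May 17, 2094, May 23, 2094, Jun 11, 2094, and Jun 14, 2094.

Jan 28, 2094 is a Thursday.
The range spans 167 days (inclusive of both endpoints).
167 = 7 × 23 + 6, so there are 23 full weeks plus 6 extra days.
Each full week contributes 5 weekdays (Mon–Fri): 23 × 5 = 115.
The 6 extra days are Thursday, Friday, Saturday, Sunday, Monday, Tuesday — 4 of them qualify.
Total: 115 + 4 = 119.
Holidays: Mar 23, 2094 (Tue); Mar 25, 2094 (Thu); Apr 20, 2094 (Tue); May 5, 2094 (Wed); May 17, 2094 (Mon); May 23, 2094 (Sun); Jun 11, 2094 (Fri); Jun 14, 2094 (Mon).
7 of the 8 holidays fall on weekdays; the rest are weekends and were already excluded.
Business days: 119 − 7 = 112.

112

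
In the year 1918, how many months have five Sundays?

4

A month has five Sundays exactly when Sunday falls within its first (length − 28) days.
Jan: 31 days, starts Tue → 5 of Tue, Wed, Thu
Feb: 28 days, starts Fri → 5 of (none)
Mar: 31 days, starts Fri → 5 of Fri, Sat, Sun ✓
Apr: 30 days, starts Mon → 5 of Mon, Tue
May: 31 days, starts Wed → 5 of Wed, Thu, Fri
Jun: 30 days, starts Sat → 5 of Sat, Sun ✓
Jul: 31 days, starts Mon → 5 of Mon, Tue, Wed
Aug: 31 days, starts Thu → 5 of Thu, Fri, Sat
Sep: 30 days, starts Sun → 5 of Sun, Mon ✓
Oct: 31 days, starts Tue → 5 of Tue, Wed, Thu
Nov: 30 days, starts Fri → 5 of Fri, Sat
Dec: 31 days, starts Sun → 5 of Sun, Mon, Tue ✓
Months with five Sundays: Mar, Jun, Sep, Dec.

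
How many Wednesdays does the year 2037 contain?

52

2037-01-01 is a Thursday.
From 2037-01-01 to 2037-12-31 is 365 days inclusive.
365 = 7 × 52 + 1, so there are 52 full weeks plus 1 extra day.
Each full week contributes one Wednesday: 52 so far.
The 1 extra day is Thursday — none qualify.
Total: 52 + 0 = 52.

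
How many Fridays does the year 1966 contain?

52

January 1, 1966 is a Saturday.
The range spans 365 days (inclusive of both endpoints).
365 = 7 × 52 + 1, so there are 52 full weeks plus 1 extra day.
Each full week contributes one Friday: 52 so far.
The 1 extra day is Saturday — none qualify.
Total: 52 + 0 = 52.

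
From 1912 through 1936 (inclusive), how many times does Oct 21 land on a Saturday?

Day of week of October 21 in each year:
1912: Mon, 1913: Tue, 1914: Wed, 1915: Thu, 1916: Sat ✓, 1917: Sun, 1918: Mon, 1919: Tue, 1920: Thu, 1921: Fri, 1922: Sat ✓, 1923: Sun, 1924: Tue, 1925: Wed, 1926: Thu, 1927: Fri, 1928: Sun, 1929: Mon, 1930: Tue, 1931: Wed, 1932: Fri, 1933: Sat ✓, 1934: Sun, 1935: Mon, 1936: Wed
Saturdays: 1916, 1922, 1933.

3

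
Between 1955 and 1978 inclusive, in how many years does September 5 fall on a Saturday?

3

Day of week of September 5 in each year:
1955: Mon, 1956: Wed, 1957: Thu, 1958: Fri, 1959: Sat ✓, 1960: Mon, 1961: Tue, 1962: Wed, 1963: Thu, 1964: Sat ✓, 1965: Sun, 1966: Mon, 1967: Tue, 1968: Thu, 1969: Fri, 1970: Sat ✓, 1971: Sun, 1972: Tue, 1973: Wed, 1974: Thu, 1975: Fri, 1976: Sun, 1977: Mon, 1978: Tue
Saturdays: 1959, 1964, 1970.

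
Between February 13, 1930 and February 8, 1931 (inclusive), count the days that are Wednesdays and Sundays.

103

February 13, 1930 is a Thursday.
The range spans 361 days (inclusive of both endpoints).
361 = 7 × 51 + 4, so there are 51 full weeks plus 4 extra days.
Each full week contributes 2 days from the set (Wed, Sun): 51 × 2 = 102.
The 4 extra days are Thu, Fri, Sat, Sun — 1 of them qualifies.
Total: 102 + 1 = 103.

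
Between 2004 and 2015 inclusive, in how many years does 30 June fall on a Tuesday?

2

Day of week of June 30 in each year:
2004: Wed, 2005: Thu, 2006: Fri, 2007: Sat, 2008: Mon, 2009: Tue ✓, 2010: Wed, 2011: Thu, 2012: Sat, 2013: Sun, 2014: Mon, 2015: Tue ✓
Tuesdays: 2009, 2015.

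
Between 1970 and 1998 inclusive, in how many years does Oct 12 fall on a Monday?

5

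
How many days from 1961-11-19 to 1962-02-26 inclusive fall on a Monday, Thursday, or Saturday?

1961-11-19 is a Sunday.
That's 100 days from start to end, counting both.
100 = 7 × 14 + 2, so there are 14 full weeks plus 2 extra days.
Each full week contributes 3 days from the set (Mon, Thu, Sat): 14 × 3 = 42.
The 2 extra days are Sunday, Monday — 1 of them qualifies.
Total: 42 + 1 = 43.

43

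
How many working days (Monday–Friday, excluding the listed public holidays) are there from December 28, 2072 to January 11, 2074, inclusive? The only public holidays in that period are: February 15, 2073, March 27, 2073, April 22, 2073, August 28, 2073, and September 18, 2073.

268 working days

December 28, 2072 is a Wednesday.
That's 380 days from start to end, counting both.
380 = 7 × 54 + 2, so there are 54 full weeks plus 2 extra days.
Each full week contributes 5 weekdays (Mon–Fri): 54 × 5 = 270.
The 2 extra days are Wednesday, Thursday — 2 of them qualify.
Total: 270 + 2 = 272.
Holidays: February 15, 2073 (Wed); March 27, 2073 (Mon); April 22, 2073 (Sat); August 28, 2073 (Mon); September 18, 2073 (Mon).
4 of the 5 holidays fall on weekdays; the rest are weekends and were already excluded.
Business days: 272 − 4 = 268.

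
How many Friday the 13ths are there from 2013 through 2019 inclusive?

Friday-the-13ths by year:
2013: Sep, Dec
2014: Jun
2015: Feb, Mar, Nov
2016: May
2017: Jan, Oct
2018: Apr, Jul
2019: Sep, Dec

13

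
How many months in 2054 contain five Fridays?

4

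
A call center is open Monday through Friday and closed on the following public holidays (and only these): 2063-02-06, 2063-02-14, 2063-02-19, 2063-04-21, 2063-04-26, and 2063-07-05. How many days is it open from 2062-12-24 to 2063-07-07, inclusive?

135

2062-12-24 is a Sunday.
The range spans 196 days (inclusive of both endpoints).
196 = 7 × 28, so the span is exactly 28 full weeks.
Each full week contributes 5 weekdays (Mon–Fri): 28 × 5 = 140.
Total: 140.
Holidays: 2063-02-06 (Tue); 2063-02-14 (Wed); 2063-02-19 (Mon); 2063-04-21 (Sat); 2063-04-26 (Thu); 2063-07-05 (Thu).
5 of the 6 holidays fall on weekdays; the rest are weekends and were already excluded.
Business days: 140 − 5 = 135.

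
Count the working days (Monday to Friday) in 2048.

262 weekdays

1 January 2048 is a Wednesday.
The range spans 366 days (inclusive of both endpoints).
366 = 7 × 52 + 2, so there are 52 full weeks plus 2 extra days.
Each full week contributes 5 weekdays (Mon–Fri): 52 × 5 = 260.
The 2 extra days are Wednesday, Thursday — 2 of them qualify.
Total: 260 + 2 = 262.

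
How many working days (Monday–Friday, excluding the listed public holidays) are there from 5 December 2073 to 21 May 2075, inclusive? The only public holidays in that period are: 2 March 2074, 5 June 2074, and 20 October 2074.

379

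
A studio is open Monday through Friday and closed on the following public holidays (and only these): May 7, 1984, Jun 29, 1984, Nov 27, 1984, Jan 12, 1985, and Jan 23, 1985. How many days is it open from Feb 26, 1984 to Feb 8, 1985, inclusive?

246 business days

Feb 26, 1984 is a Sunday.
That's 349 days from start to end, counting both.
349 = 7 × 49 + 6, so there are 49 full weeks plus 6 extra days.
Each full week contributes 5 weekdays (Mon–Fri): 49 × 5 = 245.
The 6 extra days are Sun, Mon, Tue, Wed, Thu, Fri — 5 of them qualify.
Total: 245 + 5 = 250.
Holidays: May 7, 1984 (Mon); Jun 29, 1984 (Fri); Nov 27, 1984 (Tue); Jan 12, 1985 (Sat); Jan 23, 1985 (Wed).
4 of the 5 holidays fall on weekdays; the rest are weekends and were already excluded.
Business days: 250 − 4 = 246.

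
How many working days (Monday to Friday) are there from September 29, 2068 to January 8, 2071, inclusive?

594 weekdays

September 29, 2068 is a Saturday.
The range spans 832 days (inclusive of both endpoints).
832 = 7 × 118 + 6, so there are 118 full weeks plus 6 extra days.
Each full week contributes 5 weekdays (Mon–Fri): 118 × 5 = 590.
The 6 extra days are Saturday, Sunday, Monday, Tuesday, Wednesday, Thursday — 4 of them qualify.
Total: 590 + 4 = 594.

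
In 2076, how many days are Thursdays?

53

Jan 1, 2076 is a Wednesday.
From Jan 1, 2076 to Dec 31, 2076 is 366 days inclusive.
366 = 7 × 52 + 2, so there are 52 full weeks plus 2 extra days.
Each full week contributes one Thursday: 52 so far.
The 2 extra days are Wednesday, Thursday — 1 of them qualifies.
Total: 52 + 1 = 53.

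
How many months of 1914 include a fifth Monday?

A month has five Mondays exactly when Monday falls within its first (length − 28) days.
Jan: 31 days, starts Thu → 5 of Thu, Fri, Sat
Feb: 28 days, starts Sun → 5 of (none)
Mar: 31 days, starts Sun → 5 of Sun, Mon, Tue ✓
Apr: 30 days, starts Wed → 5 of Wed, Thu
May: 31 days, starts Fri → 5 of Fri, Sat, Sun
Jun: 30 days, starts Mon → 5 of Mon, Tue ✓
Jul: 31 days, starts Wed → 5 of Wed, Thu, Fri
Aug: 31 days, starts Sat → 5 of Sat, Sun, Mon ✓
Sep: 30 days, starts Tue → 5 of Tue, Wed
Oct: 31 days, starts Thu → 5 of Thu, Fri, Sat
Nov: 30 days, starts Sun → 5 of Sun, Mon ✓
Dec: 31 days, starts Tue → 5 of Tue, Wed, Thu
Months with five Mondays: Mar, Jun, Aug, Nov.

4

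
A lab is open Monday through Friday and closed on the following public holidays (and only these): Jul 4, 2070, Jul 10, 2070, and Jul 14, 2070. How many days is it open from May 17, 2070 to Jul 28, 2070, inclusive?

48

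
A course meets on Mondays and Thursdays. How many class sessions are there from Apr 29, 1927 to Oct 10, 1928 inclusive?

Apr 29, 1927 is a Friday.
From Apr 29, 1927 to Oct 10, 1928 is 531 days inclusive.
531 = 7 × 75 + 6, so there are 75 full weeks plus 6 extra days.
Each full week contributes 2 days from the set (Mon, Thu): 75 × 2 = 150.
The 6 extra days are Friday, Saturday, Sunday, Monday, Tuesday, Wednesday — 1 of them qualifies.
Total: 150 + 1 = 151.

151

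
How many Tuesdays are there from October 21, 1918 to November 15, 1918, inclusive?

4

October 21, 1918 is a Monday.
That's 26 days from start to end, counting both.
26 = 7 × 3 + 5, so there are 3 full weeks plus 5 extra days.
Each full week contributes one Tuesday: 3 so far.
The 5 extra days are Mon, Tue, Wed, Thu, Fri — 1 of them qualifies.
Total: 3 + 1 = 4.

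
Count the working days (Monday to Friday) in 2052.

262

Jan 1, 2052 is a Monday.
The range spans 366 days (inclusive of both endpoints).
366 = 7 × 52 + 2, so there are 52 full weeks plus 2 extra days.
Each full week contributes 5 weekdays (Mon–Fri): 52 × 5 = 260.
The 2 extra days are Monday, Tuesday — 2 of them qualify.
Total: 260 + 2 = 262.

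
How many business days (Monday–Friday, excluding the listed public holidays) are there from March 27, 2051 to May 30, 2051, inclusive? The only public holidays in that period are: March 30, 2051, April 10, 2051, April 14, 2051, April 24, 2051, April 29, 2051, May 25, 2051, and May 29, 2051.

41

March 27, 2051 is a Monday.
That's 65 days from start to end, counting both.
65 = 7 × 9 + 2, so there are 9 full weeks plus 2 extra days.
Each full week contributes 5 weekdays (Mon–Fri): 9 × 5 = 45.
The 2 extra days are Monday, Tuesday — 2 of them qualify.
Total: 45 + 2 = 47.
Holidays: March 30, 2051 (Thu); April 10, 2051 (Mon); April 14, 2051 (Fri); April 24, 2051 (Mon); April 29, 2051 (Sat); May 25, 2051 (Thu); May 29, 2051 (Mon).
6 of the 7 holidays fall on weekdays; the rest are weekends and were already excluded.
Business days: 47 − 6 = 41.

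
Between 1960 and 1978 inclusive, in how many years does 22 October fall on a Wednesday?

Day of week of October 22 in each year:
1960: Sat, 1961: Sun, 1962: Mon, 1963: Tue, 1964: Thu, 1965: Fri, 1966: Sat, 1967: Sun, 1968: Tue, 1969: Wed ✓, 1970: Thu, 1971: Fri, 1972: Sun, 1973: Mon, 1974: Tue, 1975: Wed ✓, 1976: Fri, 1977: Sat, 1978: Sun
Wednesdays: 1969, 1975.

2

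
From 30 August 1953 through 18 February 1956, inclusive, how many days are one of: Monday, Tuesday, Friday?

30 August 1953 is a Sunday.
From 30 August 1953 to 18 February 1956 is 903 days inclusive.
903 = 7 × 129, so the span is exactly 129 full weeks.
Each full week contributes 3 days from the set (Mon, Tue, Fri): 129 × 3 = 387.
Total: 387.

387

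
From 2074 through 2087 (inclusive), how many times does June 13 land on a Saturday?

2

Day of week of June 13 in each year:
2074: Wed, 2075: Thu, 2076: Sat ✓, 2077: Sun, 2078: Mon, 2079: Tue, 2080: Thu, 2081: Fri, 2082: Sat ✓, 2083: Sun, 2084: Tue, 2085: Wed, 2086: Thu, 2087: Fri
Saturdays: 2076, 2082.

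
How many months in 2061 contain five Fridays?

4

A month has five Fridays exactly when Friday falls within its first (length − 28) days.
Jan: 31 days, starts Sat → 5 of Sat, Sun, Mon
Feb: 28 days, starts Tue → 5 of (none)
Mar: 31 days, starts Tue → 5 of Tue, Wed, Thu
Apr: 30 days, starts Fri → 5 of Fri, Sat ✓
May: 31 days, starts Sun → 5 of Sun, Mon, Tue
Jun: 30 days, starts Wed → 5 of Wed, Thu
Jul: 31 days, starts Fri → 5 of Fri, Sat, Sun ✓
Aug: 31 days, starts Mon → 5 of Mon, Tue, Wed
Sep: 30 days, starts Thu → 5 of Thu, Fri ✓
Oct: 31 days, starts Sat → 5 of Sat, Sun, Mon
Nov: 30 days, starts Tue → 5 of Tue, Wed
Dec: 31 days, starts Thu → 5 of Thu, Fri, Sat ✓
Months with five Fridays: Apr, Jul, Sep, Dec.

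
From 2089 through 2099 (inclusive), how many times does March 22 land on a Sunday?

2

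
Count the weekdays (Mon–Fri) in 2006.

260 weekdays

2006-01-01 is a Sunday.
From 2006-01-01 to 2006-12-31 is 365 days inclusive.
365 = 7 × 52 + 1, so there are 52 full weeks plus 1 extra day.
Each full week contributes 5 weekdays (Mon–Fri): 52 × 5 = 260.
The 1 extra day is Sun — none qualify.
Total: 260 + 0 = 260.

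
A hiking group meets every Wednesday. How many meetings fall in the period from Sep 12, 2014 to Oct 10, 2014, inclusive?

Sep 12, 2014 is a Friday.
That's 29 days from start to end, counting both.
29 = 7 × 4 + 1, so there are 4 full weeks plus 1 extra day.
Each full week contributes one Wednesday: 4 so far.
The 1 extra day is Fri — none qualify.
Total: 4 + 0 = 4.

4 Wednesdays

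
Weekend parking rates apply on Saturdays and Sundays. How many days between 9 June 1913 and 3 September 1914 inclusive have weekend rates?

128

9 June 1913 is a Monday.
That's 452 days from start to end, counting both.
452 = 7 × 64 + 4, so there are 64 full weeks plus 4 extra days.
Each full week contributes 2 weekend days (Sat, Sun): 64 × 2 = 128.
The 4 extra days are Mon, Tue, Wed, Thu — none qualify.
Total: 128 + 0 = 128.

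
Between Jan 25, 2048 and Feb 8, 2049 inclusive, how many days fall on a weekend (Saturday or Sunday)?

Jan 25, 2048 is a Saturday.
That's 381 days from start to end, counting both.
381 = 7 × 54 + 3, so there are 54 full weeks plus 3 extra days.
Each full week contributes 2 weekend days (Sat, Sun): 54 × 2 = 108.
The 3 extra days are Sat, Sun, Mon — 2 of them qualify.
Total: 108 + 2 = 110.

110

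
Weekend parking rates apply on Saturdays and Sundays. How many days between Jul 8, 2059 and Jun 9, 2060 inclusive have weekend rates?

Jul 8, 2059 is a Tuesday.
That's 338 days from start to end, counting both.
338 = 7 × 48 + 2, so there are 48 full weeks plus 2 extra days.
Each full week contributes 2 weekend days (Sat, Sun): 48 × 2 = 96.
The 2 extra days are Tuesday, Wednesday — none qualify.
Total: 96 + 0 = 96.

96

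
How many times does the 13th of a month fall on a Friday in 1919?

The 13th falls on a Friday when the month's 13th has weekday Fri.
Jan 13 is Mon; Feb 13 is Thu; Mar 13 is Thu; Apr 13 is Sun; May 13 is Tue; Jun 13 is Fri ✓; Jul 13 is Sun; Aug 13 is Wed; Sep 13 is Sat; Oct 13 is Mon; Nov 13 is Thu; Dec 13 is Sat.
Friday the 13ths: Jun.

1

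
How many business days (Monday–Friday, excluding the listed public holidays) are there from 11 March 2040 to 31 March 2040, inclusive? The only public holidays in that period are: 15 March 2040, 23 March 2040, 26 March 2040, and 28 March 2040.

11 business days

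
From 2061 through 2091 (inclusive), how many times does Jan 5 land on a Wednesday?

5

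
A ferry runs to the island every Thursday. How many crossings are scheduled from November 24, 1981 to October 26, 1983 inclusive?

100 Thursdays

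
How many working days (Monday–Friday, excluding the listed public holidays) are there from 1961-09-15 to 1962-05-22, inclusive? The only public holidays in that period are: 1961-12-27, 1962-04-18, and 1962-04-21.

176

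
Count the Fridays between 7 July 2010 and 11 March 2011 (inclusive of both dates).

36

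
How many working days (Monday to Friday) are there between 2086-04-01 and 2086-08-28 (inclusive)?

2086-04-01 is a Monday.
From 2086-04-01 to 2086-08-28 is 150 days inclusive.
150 = 7 × 21 + 3, so there are 21 full weeks plus 3 extra days.
Each full week contributes 5 weekdays (Mon–Fri): 21 × 5 = 105.
The 3 extra days are Monday, Tuesday, Wednesday — 3 of them qualify.
Total: 105 + 3 = 108.

108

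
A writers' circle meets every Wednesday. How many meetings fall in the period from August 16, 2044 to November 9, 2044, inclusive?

August 16, 2044 is a Tuesday.
The range spans 86 days (inclusive of both endpoints).
86 = 7 × 12 + 2, so there are 12 full weeks plus 2 extra days.
Each full week contributes one Wednesday: 12 so far.
The 2 extra days are Tue, Wed — 1 of them qualifies.
Total: 12 + 1 = 13.

13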